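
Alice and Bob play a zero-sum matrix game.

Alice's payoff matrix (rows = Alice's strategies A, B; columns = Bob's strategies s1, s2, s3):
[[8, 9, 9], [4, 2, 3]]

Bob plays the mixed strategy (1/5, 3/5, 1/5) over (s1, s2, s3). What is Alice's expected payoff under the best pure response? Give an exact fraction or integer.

44/5

A: (8)·(1/5) + (9)·(3/5) + (9)·(1/5) = 44/5.
B: (4)·(1/5) + (2)·(3/5) + (3)·(1/5) = 13/5.
The best pure response is A with expected payoff 44/5.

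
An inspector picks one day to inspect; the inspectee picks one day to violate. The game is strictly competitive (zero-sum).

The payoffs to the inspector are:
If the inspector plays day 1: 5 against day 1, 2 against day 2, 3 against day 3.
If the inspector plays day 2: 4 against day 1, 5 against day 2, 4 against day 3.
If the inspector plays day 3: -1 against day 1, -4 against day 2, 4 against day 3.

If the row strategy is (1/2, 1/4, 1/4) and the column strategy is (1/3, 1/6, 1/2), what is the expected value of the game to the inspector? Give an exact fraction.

73/24

Against (1/3, 1/6, 1/2), each row's expected payoff is day 1: 7/2; day 2: 25/6; day 3: 1.
Taking the (1/2, 1/4, 1/4)-weighted average: (1/2)·(7/2) + (1/4)·(25/6) + (1/4)·(1) = 73/24.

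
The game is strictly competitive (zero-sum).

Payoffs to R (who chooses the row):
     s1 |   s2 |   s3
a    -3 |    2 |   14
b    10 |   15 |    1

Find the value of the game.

Column s2 is strictly dominated by s1 for C (it gives R more in every row).
The remaining 2×2 game on (a, b) × (s1, s3) has no saddle point. Let R play a with probability p; indifference gives −3p + 10(1−p) = 14p + (1−p), so p = 9/26.
Similarly C's optimal q on s1 is 1/2, and the value is -3·(1/2) + (14)·(1/2) = 11/2.

11/2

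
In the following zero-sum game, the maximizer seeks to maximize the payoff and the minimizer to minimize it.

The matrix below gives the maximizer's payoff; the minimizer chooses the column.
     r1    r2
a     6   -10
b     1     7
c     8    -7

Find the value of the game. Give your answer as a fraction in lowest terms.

Row a is strictly dominated by row c, so the maximizer never plays it.
The remaining 2×2 game on (b, c) × (r1, r2) has no saddle point. Let the maximizer play b with probability p; indifference gives p + 8(1−p) = 7p − 7(1−p), so p = 5/7.
Similarly the minimizer's optimal q on r1 is 2/3, and the value is 1·(2/3) + (7)·(1/3) = 3.

3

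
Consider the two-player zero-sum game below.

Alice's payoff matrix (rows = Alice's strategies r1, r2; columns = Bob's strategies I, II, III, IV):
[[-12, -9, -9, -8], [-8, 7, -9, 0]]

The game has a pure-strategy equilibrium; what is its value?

Row minima: -12, -9 → Alice's maximin is -9.
Column maxima: -8, 7, -9, 0 → Bob's minimax is -9.
They coincide at (r2, III), so the value is -9.

-9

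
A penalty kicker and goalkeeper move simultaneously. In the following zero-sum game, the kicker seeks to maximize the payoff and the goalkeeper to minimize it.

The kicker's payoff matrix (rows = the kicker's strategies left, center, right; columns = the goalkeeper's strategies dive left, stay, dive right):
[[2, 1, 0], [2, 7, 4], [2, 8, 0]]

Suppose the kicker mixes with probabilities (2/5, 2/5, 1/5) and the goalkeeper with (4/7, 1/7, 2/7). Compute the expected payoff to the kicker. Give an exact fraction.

Against (4/7, 1/7, 2/7), each row's expected payoff is left: 9/7; center: 23/7; right: 16/7.
Taking the (2/5, 2/5, 1/5)-weighted average: (2/5)·(9/7) + (2/5)·(23/7) + (1/5)·(16/7) = 16/7.

16/7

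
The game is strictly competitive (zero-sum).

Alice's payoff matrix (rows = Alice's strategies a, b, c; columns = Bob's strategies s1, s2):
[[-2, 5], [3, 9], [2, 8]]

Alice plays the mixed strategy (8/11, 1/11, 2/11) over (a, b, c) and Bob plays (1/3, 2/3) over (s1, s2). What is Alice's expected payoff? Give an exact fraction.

11/3

Against (1/3, 2/3), each row's expected payoff is a: 8/3; b: 7; c: 6.
Taking the (8/11, 1/11, 2/11)-weighted average: (8/11)·(8/3) + (1/11)·(7) + (2/11)·(6) = 11/3.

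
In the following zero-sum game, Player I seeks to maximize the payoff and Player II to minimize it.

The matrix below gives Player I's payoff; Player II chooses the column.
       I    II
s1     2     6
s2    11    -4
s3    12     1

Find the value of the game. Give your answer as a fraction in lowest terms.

14/3

Row s2 is strictly dominated by row s3, so Player I never plays it.
The remaining 2×2 game on (s1, s3) × (I, II) has no saddle point. Let Player I play s1 with probability p; indifference gives 2p + 12(1−p) = 6p + (1−p), so p = 11/15.
Similarly Player II's optimal q on I is 1/3, and the value is 2·(1/3) + (6)·(2/3) = 14/3.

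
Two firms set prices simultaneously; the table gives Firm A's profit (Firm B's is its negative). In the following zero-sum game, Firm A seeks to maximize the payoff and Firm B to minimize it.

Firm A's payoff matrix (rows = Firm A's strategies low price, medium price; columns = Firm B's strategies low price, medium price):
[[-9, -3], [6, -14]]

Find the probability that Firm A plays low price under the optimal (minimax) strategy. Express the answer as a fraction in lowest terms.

Row minima are -9 and -14, so Firm A's maximin is -9; column maxima are 6 and -3, so Firm B's minimax is -3. These differ, so the equilibrium is in mixed strategies.
Let Firm A play low price with probability p. Firm B is indifferent when −9p + 6(1−p) = −3p − 14(1−p), giving p = 10/13.

10/13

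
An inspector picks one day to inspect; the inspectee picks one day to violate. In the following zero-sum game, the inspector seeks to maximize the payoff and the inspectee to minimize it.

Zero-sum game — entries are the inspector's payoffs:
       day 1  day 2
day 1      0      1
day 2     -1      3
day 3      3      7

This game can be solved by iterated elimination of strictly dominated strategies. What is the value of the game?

3

Column day 2 is strictly dominated by day 1 for the inspectee (0<1, -1<3, 3<7); eliminate day 2.
Row day 1 is strictly dominated by row day 3 (3>0); eliminate day 1.
Row day 2 is strictly dominated by row day 3 (3>-1); eliminate day 2.
Only (day 3, day 1) remains, with payoff 3.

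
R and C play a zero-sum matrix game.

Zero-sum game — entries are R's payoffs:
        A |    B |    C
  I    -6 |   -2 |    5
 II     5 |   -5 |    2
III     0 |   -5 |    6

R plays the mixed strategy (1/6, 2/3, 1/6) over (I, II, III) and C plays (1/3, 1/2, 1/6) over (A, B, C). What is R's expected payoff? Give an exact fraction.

Against (1/3, 1/2, 1/6), each row's expected payoff is I: -13/6; II: -1/2; III: -3/2.
Taking the (1/6, 2/3, 1/6)-weighted average: (1/6)·(-13/6) + (2/3)·(-1/2) + (1/6)·(-3/2) = -17/18.

-17/18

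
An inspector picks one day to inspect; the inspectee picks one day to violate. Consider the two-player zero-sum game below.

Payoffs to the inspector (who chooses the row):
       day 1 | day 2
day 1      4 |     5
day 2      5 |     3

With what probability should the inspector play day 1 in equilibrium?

Row minima are 4 and 3, so the inspector's maximin is 4; column maxima are 5 and 5, so the inspectee's minimax is 5. These differ, so the equilibrium is in mixed strategies.
Let the inspector play day 1 with probability p. The inspectee is indifferent when 4p + 5(1−p) = 5p + 3(1−p), giving p = 2/3.

2/3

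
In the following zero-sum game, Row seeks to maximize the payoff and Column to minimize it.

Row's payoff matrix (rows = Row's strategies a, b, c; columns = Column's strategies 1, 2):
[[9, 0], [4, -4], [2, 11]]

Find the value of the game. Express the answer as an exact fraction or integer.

11/2

Row b is strictly dominated by row a, so Row never plays it.
The remaining 2×2 game on (a, c) × (1, 2) has no saddle point. Let Row play a with probability p; indifference gives 9p + 2(1−p) = 11(1−p), so p = 1/2.
Similarly Column's optimal q on 1 is 11/18, and the value is 9·(11/18) + (0)·(7/18) = 11/2.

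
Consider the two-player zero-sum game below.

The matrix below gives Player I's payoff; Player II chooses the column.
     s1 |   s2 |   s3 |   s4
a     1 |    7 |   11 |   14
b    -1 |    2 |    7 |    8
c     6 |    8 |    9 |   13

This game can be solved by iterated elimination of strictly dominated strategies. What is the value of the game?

Column s4 is strictly dominated by s1 for Player II (1<14, -1<8, 6<13); eliminate s4.
Column s3 is strictly dominated by s1 for Player II (1<11, -1<7, 6<9); eliminate s3.
Column s2 is strictly dominated by s1 for Player II (1<7, -1<2, 6<8); eliminate s2.
Row a is strictly dominated by row c (6>1); eliminate a.
Row b is strictly dominated by row c (6>-1); eliminate b.
Only (c, s1) remains, with payoff 6.

6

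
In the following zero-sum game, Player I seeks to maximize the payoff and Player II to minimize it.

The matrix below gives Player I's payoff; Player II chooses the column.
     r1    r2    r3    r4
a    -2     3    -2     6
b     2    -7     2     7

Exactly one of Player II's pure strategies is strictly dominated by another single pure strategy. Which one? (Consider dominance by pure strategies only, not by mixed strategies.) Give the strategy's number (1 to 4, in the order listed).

4

Player II prefers columns that give Player I less. Compare r4 with r1: -2 < 6, 2 < 7.
So r1 strictly dominates r4 for Player II; r4 is strictly dominated.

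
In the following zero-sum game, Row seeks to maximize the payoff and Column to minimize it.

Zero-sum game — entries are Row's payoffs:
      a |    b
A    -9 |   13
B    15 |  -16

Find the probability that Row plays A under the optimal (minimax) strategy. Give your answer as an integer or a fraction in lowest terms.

31/53

Row minima are -9 and -16, so Row's maximin is -9; column maxima are 15 and 13, so Column's minimax is 13. These differ, so the equilibrium is in mixed strategies.
Let Row play A with probability p. Column is indifferent when −9p + 15(1−p) = 13p − 16(1−p), giving p = 31/53.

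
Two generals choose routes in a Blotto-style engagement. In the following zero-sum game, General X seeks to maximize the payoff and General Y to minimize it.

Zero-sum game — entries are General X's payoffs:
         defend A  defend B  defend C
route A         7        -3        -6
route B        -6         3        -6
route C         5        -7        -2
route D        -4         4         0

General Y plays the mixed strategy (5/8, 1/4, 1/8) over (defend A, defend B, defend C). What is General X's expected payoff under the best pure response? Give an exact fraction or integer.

23/8

route A: (7)·(5/8) + (-3)·(1/4) + (-6)·(1/8) = 23/8.
route B: (-6)·(5/8) + (3)·(1/4) + (-6)·(1/8) = -15/4.
route C: (5)·(5/8) + (-7)·(1/4) + (-2)·(1/8) = 9/8.
route D: (-4)·(5/8) + (4)·(1/4) + (0)·(1/8) = -3/2.
The best pure response is route A with expected payoff 23/8.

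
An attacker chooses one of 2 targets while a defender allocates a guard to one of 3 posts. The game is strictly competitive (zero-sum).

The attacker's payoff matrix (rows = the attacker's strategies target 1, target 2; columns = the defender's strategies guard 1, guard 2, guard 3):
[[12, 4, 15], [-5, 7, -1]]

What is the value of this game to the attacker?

Column guard 3 is strictly dominated by guard 1 for the defender (it gives the attacker more in every row).
The remaining 2×2 game on (target 1, target 2) × (guard 1, guard 2) has no saddle point. Let the attacker play target 1 with probability p; indifference gives 12p − 5(1−p) = 4p + 7(1−p), so p = 3/5.
Similarly the defender's optimal q on guard 1 is 3/20, and the value is 12·(3/20) + (4)·(17/20) = 26/5.

26/5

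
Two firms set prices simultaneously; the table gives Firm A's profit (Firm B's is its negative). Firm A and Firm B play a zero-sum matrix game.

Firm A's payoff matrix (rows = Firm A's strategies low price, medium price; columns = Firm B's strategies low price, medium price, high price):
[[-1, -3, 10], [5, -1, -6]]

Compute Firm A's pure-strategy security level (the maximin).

-3

The worst-case payoff for each row is low price: -3, medium price: -6.
The best of these is -3.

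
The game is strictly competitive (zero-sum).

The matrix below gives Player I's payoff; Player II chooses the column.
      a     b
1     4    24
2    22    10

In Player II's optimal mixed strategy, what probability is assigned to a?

7/16

Row minima are 4 and 10, so Player I's maximin is 10; column maxima are 22 and 24, so Player II's minimax is 22. These differ, so the equilibrium is in mixed strategies.
Let Player II play a with probability q. Player I is indifferent when 4q + 24(1−q) = 22q + 10(1−q), giving q = 7/16.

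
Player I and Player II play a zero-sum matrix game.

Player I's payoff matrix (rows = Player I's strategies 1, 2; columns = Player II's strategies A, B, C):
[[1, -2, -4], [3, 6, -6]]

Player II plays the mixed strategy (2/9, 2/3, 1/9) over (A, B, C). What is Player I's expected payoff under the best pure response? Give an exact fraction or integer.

1: (1)·(2/9) + (-2)·(2/3) + (-4)·(1/9) = -14/9.
2: (3)·(2/9) + (6)·(2/3) + (-6)·(1/9) = 4.
The best pure response is 2 with expected payoff 4.

4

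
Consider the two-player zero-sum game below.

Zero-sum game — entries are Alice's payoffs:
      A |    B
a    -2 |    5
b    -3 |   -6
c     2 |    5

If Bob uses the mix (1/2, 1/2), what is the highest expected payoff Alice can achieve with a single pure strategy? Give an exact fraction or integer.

a: (-2)·(1/2) + (5)·(1/2) = 3/2.
b: (-3)·(1/2) + (-6)·(1/2) = -9/2.
c: (2)·(1/2) + (5)·(1/2) = 7/2.
The best pure response is c with expected payoff 7/2.

7/2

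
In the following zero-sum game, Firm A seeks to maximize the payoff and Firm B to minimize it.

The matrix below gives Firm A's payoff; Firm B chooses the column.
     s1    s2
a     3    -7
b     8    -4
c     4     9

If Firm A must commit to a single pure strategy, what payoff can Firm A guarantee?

The worst-case payoff for each row is a: -7, b: -4, c: 4.
The best of these is 4.

4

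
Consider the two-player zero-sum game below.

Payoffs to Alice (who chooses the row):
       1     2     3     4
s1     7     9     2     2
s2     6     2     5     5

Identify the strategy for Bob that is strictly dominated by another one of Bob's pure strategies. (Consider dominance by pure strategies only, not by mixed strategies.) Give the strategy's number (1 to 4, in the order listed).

1

Bob prefers columns that give Alice less. Compare 1 with 3: 2 < 7, 5 < 6.
So 3 strictly dominates 1 for Bob; 1 is strictly dominated.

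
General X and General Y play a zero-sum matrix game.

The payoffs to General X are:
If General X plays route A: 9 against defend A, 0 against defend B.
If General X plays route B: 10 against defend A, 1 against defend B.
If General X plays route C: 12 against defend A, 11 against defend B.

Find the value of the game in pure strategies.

Row minima: 0, 1, 11 → General X's maximin is 11.
Column maxima: 12, 11 → General Y's minimax is 11.
They coincide at (route C, defend B), so the value is 11.

11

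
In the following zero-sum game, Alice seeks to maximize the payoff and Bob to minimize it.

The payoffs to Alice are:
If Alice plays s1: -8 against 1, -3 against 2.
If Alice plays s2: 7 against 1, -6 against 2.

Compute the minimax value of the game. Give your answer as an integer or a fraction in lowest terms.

Row minima are -8 and -6, so Alice's maximin is -6; column maxima are 7 and -3, so Bob's minimax is -3. These differ, so the equilibrium is in mixed strategies.
Let Alice play s1 with probability p. Bob is indifferent when −8p + 7(1−p) = −3p − 6(1−p), giving p = 13/18.
Let Bob play 1 with probability q. Alice is indifferent when −8q − 3(1−q) = 7q − 6(1−q), giving q = 1/6.
The value is -8·(1/6) + (-3)·(5/6) = -23/6.

-23/6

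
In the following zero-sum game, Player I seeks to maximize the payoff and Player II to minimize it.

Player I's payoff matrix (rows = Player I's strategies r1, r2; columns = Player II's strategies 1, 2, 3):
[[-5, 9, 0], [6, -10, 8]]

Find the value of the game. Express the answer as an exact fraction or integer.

Column 3 is strictly dominated by 1 for Player II (it gives Player I more in every row).
The remaining 2×2 game on (r1, r2) × (1, 2) has no saddle point. Let Player I play r1 with probability p; indifference gives −5p + 6(1−p) = 9p − 10(1−p), so p = 8/15.
Similarly Player II's optimal q on 1 is 19/30, and the value is -5·(19/30) + (9)·(11/30) = 2/15.

2/15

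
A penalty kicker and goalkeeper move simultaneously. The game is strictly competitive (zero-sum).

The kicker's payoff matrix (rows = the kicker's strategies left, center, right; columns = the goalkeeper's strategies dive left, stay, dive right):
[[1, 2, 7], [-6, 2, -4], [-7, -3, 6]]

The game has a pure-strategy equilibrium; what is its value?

1

Row minima: 1, -6, -7 → the kicker's maximin is 1.
Column maxima: 1, 2, 7 → the goalkeeper's minimax is 1.
They coincide at (left, dive left), so the value is 1.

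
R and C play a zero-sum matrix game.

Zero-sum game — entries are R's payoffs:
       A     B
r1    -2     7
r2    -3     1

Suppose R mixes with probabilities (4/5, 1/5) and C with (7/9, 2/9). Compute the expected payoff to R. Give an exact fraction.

Against (7/9, 2/9), each row's expected payoff is r1: 0; r2: -19/9.
Taking the (4/5, 1/5)-weighted average: (4/5)·(0) + (1/5)·(-19/9) = -19/45.

-19/45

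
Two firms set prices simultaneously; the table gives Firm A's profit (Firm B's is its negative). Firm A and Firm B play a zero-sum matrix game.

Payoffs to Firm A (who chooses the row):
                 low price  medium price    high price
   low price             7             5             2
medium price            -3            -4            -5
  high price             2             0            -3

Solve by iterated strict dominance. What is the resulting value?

Row high price is strictly dominated by row low price (7>2, 5>0, 2>-3); eliminate high price.
Row medium price is strictly dominated by row low price (7>-3, 5>-4, 2>-5); eliminate medium price.
Column medium price is strictly dominated by high price for Firm B (2<5); eliminate medium price.
Column low price is strictly dominated by high price for Firm B (2<7); eliminate low price.
Only (low price, high price) remains, with payoff 2.

2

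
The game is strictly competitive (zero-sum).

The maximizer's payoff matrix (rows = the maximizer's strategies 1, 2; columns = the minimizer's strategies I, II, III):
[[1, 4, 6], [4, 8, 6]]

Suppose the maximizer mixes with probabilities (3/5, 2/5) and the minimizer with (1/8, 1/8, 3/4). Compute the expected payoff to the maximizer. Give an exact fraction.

219/40

Against (1/8, 1/8, 3/4), each row's expected payoff is 1: 41/8; 2: 6.
Taking the (3/5, 2/5)-weighted average: (3/5)·(41/8) + (2/5)·(6) = 219/40.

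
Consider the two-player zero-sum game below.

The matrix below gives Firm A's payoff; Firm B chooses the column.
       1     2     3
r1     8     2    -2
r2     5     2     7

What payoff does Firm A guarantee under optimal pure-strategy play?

2

Row minima: -2, 2 → Firm A's maximin is 2.
Column maxima: 8, 2, 7 → Firm B's minimax is 2.
They coincide at (r2, 2), so the value is 2.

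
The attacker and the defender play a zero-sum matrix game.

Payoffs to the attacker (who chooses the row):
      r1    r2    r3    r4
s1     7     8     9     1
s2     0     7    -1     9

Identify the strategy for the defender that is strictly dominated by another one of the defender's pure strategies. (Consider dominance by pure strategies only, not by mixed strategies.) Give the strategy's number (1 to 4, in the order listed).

The defender prefers columns that give the attacker less. Compare r2 with r1: 7 < 8, 0 < 7.
So r1 strictly dominates r2 for the defender; r2 is strictly dominated.

2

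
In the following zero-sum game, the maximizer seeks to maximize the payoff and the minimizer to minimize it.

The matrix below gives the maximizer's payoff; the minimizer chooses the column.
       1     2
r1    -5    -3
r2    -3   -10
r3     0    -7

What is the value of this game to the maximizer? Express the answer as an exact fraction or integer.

Row r2 is strictly dominated by row r3, so the maximizer never plays it.
The remaining 2×2 game on (r1, r3) × (1, 2) has no saddle point. Let the maximizer play r1 with probability p; indifference gives −5p = −3p − 7(1−p), so p = 7/9.
Similarly the minimizer's optimal q on 1 is 4/9, and the value is -5·(4/9) + (-3)·(5/9) = -35/9.

-35/9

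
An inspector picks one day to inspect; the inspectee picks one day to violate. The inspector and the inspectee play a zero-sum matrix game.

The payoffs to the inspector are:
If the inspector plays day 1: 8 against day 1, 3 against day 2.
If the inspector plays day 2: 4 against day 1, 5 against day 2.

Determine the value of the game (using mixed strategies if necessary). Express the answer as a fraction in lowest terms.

14/3

Row minima are 3 and 4, so the inspector's maximin is 4; column maxima are 8 and 5, so the inspectee's minimax is 5. These differ, so the equilibrium is in mixed strategies.
Let the inspector play day 1 with probability p. The inspectee is indifferent when 8p + 4(1−p) = 3p + 5(1−p), giving p = 1/6.
Let the inspectee play day 1 with probability q. The inspector is indifferent when 8q + 3(1−q) = 4q + 5(1−q), giving q = 1/3.
The value is 8·(1/3) + (3)·(2/3) = 14/3.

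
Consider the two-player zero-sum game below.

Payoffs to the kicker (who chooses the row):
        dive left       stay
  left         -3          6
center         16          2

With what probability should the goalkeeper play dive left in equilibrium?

4/23

Row minima are -3 and 2, so the kicker's maximin is 2; column maxima are 16 and 6, so the goalkeeper's minimax is 6. These differ, so the equilibrium is in mixed strategies.
Let the goalkeeper play dive left with probability q. The kicker is indifferent when −3q + 6(1−q) = 16q + 2(1−q), giving q = 4/23.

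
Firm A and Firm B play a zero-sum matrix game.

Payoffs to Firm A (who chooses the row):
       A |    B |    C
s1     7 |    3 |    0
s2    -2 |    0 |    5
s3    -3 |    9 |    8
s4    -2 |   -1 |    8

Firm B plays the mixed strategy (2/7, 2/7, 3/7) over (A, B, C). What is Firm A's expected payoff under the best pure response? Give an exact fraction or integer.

36/7

s1: (7)·(2/7) + (3)·(2/7) + (0)·(3/7) = 20/7.
s2: (-2)·(2/7) + (0)·(2/7) + (5)·(3/7) = 11/7.
s3: (-3)·(2/7) + (9)·(2/7) + (8)·(3/7) = 36/7.
s4: (-2)·(2/7) + (-1)·(2/7) + (8)·(3/7) = 18/7.
The best pure response is s3 with expected payoff 36/7.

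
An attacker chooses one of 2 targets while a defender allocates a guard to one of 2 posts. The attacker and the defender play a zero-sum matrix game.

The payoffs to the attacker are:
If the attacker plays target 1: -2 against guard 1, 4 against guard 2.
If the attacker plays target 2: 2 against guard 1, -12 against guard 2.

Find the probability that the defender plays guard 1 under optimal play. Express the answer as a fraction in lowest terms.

Row minima are -2 and -12, so the attacker's maximin is -2; column maxima are 2 and 4, so the defender's minimax is 2. These differ, so the equilibrium is in mixed strategies.
Let the defender play guard 1 with probability q. The attacker is indifferent when −2q + 4(1−q) = 2q − 12(1−q), giving q = 4/5.

4/5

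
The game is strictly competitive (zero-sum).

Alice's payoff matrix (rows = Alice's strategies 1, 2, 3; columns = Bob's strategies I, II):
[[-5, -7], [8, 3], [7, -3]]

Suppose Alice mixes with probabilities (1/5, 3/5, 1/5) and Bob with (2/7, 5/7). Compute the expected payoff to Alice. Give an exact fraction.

47/35

Against (2/7, 5/7), each row's expected payoff is 1: -45/7; 2: 31/7; 3: -1/7.
Taking the (1/5, 3/5, 1/5)-weighted average: (1/5)·(-45/7) + (3/5)·(31/7) + (1/5)·(-1/7) = 47/35.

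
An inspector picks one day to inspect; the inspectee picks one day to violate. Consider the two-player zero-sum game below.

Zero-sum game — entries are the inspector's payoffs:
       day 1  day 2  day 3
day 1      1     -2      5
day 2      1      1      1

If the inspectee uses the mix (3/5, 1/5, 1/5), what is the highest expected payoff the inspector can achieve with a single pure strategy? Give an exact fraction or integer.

6/5

day 1: (1)·(3/5) + (-2)·(1/5) + (5)·(1/5) = 6/5.
day 2: (1)·(3/5) + (1)·(1/5) + (1)·(1/5) = 1.
The best pure response is day 1 with expected payoff 6/5.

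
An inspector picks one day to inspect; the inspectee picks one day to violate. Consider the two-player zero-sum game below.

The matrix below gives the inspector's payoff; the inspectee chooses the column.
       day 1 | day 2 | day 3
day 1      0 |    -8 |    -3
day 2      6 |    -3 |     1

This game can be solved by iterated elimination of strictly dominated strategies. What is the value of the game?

Row day 1 is strictly dominated by row day 2 (6>0, -3>-8, 1>-3); eliminate day 1.
Column day 1 is strictly dominated by day 2 for the inspectee (-3<6); eliminate day 1.
Column day 3 is strictly dominated by day 2 for the inspectee (-3<1); eliminate day 3.
Only (day 2, day 2) remains, with payoff -3.

-3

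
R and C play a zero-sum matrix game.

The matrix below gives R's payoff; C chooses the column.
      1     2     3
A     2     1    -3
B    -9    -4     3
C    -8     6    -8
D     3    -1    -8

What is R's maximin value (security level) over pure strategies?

-3

The worst-case payoff for each row is A: -3, B: -9, C: -8, D: -8.
The best of these is -3.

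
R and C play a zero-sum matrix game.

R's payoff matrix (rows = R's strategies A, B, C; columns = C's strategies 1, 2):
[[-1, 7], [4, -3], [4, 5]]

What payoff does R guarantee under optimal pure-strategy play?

Row minima: -1, -3, 4 → R's maximin is 4.
Column maxima: 4, 7 → C's minimax is 4.
They coincide at (C, 1), so the value is 4.

4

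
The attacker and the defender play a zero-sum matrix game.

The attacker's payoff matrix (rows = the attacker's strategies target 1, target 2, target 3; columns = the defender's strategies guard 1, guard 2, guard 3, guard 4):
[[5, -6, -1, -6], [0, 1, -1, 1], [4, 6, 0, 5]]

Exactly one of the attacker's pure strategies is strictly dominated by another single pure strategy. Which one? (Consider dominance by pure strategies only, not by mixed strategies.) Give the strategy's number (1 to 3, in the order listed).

2

Compare target 2 with target 3: 4 > 0, 6 > 1, 0 > -1, 5 > 1.
So target 3 strictly dominates target 2 for the attacker; target 2 is strictly dominated.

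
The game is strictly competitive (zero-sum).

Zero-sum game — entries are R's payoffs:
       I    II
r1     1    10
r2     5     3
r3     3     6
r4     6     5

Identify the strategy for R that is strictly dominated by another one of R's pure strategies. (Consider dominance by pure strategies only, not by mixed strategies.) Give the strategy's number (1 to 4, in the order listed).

Compare r2 with r4: 6 > 5, 5 > 3.
So r4 strictly dominates r2 for R; r2 is strictly dominated.

2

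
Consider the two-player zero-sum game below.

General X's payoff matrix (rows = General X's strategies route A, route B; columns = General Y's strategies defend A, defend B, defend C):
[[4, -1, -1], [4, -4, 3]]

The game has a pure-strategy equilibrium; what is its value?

-1

Row minima: -1, -4 → General X's maximin is -1.
Column maxima: 4, -1, 3 → General Y's minimax is -1.
They coincide at (route A, defend B), so the value is -1.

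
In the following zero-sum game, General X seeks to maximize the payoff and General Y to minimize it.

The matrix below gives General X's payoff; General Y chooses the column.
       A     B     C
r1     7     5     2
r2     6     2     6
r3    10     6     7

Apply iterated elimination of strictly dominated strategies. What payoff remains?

Row r1 is strictly dominated by row r3 (10>7, 6>5, 7>2); eliminate r1.
Column A is strictly dominated by B for General Y (2<6, 6<10); eliminate A.
Row r2 is strictly dominated by row r3 (6>2, 7>6); eliminate r2.
Column C is strictly dominated by B for General Y (6<7); eliminate C.
Only (r3, B) remains, with payoff 6.

6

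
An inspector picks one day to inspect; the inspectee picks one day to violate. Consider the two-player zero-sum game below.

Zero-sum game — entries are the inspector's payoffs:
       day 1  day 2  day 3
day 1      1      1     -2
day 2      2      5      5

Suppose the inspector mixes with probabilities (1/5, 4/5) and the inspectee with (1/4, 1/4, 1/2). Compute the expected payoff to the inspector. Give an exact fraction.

Against (1/4, 1/4, 1/2), each row's expected payoff is day 1: -1/2; day 2: 17/4.
Taking the (1/5, 4/5)-weighted average: (1/5)·(-1/2) + (4/5)·(17/4) = 33/10.

33/10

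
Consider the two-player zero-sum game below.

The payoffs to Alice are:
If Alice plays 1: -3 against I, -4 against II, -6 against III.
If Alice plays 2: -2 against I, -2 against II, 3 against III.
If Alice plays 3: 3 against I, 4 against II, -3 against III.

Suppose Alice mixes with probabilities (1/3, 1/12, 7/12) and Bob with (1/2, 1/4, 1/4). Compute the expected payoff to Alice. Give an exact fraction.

Against (1/2, 1/4, 1/4), each row's expected payoff is 1: -4; 2: -3/4; 3: 7/4.
Taking the (1/3, 1/12, 7/12)-weighted average: (1/3)·(-4) + (1/12)·(-3/4) + (7/12)·(7/4) = -3/8.

-3/8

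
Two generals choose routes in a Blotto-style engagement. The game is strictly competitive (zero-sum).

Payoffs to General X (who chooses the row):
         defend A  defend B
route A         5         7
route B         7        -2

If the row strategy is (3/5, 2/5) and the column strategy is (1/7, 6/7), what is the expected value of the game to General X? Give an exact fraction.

Against (1/7, 6/7), each row's expected payoff is route A: 47/7; route B: -5/7.
Taking the (3/5, 2/5)-weighted average: (3/5)·(47/7) + (2/5)·(-5/7) = 131/35.

131/35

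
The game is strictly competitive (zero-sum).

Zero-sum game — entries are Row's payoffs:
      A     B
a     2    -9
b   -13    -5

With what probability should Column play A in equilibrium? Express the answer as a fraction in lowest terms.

Row minima are -9 and -13, so Row's maximin is -9; column maxima are 2 and -5, so Column's minimax is -5. These differ, so the equilibrium is in mixed strategies.
Let Column play A with probability q. Row is indifferent when 2q − 9(1−q) = −13q − 5(1−q), giving q = 4/19.

4/19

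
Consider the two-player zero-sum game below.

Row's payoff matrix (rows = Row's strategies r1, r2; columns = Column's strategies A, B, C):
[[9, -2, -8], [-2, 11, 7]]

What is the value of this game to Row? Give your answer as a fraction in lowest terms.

47/26

Column B is strictly dominated by C for Column (it gives Row more in every row).
The remaining 2×2 game on (r1, r2) × (A, C) has no saddle point. Let Row play r1 with probability p; indifference gives 9p − 2(1−p) = −8p + 7(1−p), so p = 9/26.
Similarly Column's optimal q on A is 15/26, and the value is 9·(15/26) + (-8)·(11/26) = 47/26.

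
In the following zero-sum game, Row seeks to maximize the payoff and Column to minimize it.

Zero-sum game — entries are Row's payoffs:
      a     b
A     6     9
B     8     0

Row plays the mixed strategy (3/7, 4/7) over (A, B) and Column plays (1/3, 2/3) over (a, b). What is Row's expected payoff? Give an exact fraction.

104/21

Against (1/3, 2/3), each row's expected payoff is A: 8; B: 8/3.
Taking the (3/7, 4/7)-weighted average: (3/7)·(8) + (4/7)·(8/3) = 104/21.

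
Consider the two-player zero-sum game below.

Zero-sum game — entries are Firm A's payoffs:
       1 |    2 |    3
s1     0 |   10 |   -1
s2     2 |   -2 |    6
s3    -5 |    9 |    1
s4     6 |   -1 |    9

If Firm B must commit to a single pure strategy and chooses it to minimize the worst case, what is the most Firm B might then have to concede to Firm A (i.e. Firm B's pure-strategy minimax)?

6

The worst case (largest entry) in each column is 1: 6, 2: 10, 3: 9.
The best (smallest) of these is 6.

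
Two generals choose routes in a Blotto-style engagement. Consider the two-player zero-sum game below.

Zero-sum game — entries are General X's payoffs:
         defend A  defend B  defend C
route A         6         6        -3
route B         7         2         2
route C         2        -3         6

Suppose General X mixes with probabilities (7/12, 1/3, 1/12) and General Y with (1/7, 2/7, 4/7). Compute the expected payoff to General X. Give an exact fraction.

Against (1/7, 2/7, 4/7), each row's expected payoff is route A: 6/7; route B: 19/7; route C: 20/7.
Taking the (7/12, 1/3, 1/12)-weighted average: (7/12)·(6/7) + (1/3)·(19/7) + (1/12)·(20/7) = 23/14.

23/14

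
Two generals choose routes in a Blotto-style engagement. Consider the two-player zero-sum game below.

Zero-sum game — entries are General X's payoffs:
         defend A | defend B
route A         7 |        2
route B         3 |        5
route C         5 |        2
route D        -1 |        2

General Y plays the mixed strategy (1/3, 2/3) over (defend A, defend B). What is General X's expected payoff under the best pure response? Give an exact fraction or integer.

13/3

route A: (7)·(1/3) + (2)·(2/3) = 11/3.
route B: (3)·(1/3) + (5)·(2/3) = 13/3.
route C: (5)·(1/3) + (2)·(2/3) = 3.
route D: (-1)·(1/3) + (2)·(2/3) = 1.
The best pure response is route B with expected payoff 13/3.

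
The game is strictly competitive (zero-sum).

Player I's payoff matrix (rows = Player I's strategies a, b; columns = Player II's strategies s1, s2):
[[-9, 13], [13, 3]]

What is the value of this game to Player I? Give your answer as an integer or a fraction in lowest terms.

49/8

Row minima are -9 and 3, so Player I's maximin is 3; column maxima are 13 and 13, so Player II's minimax is 13. These differ, so the equilibrium is in mixed strategies.
Let Player I play a with probability p. Player II is indifferent when −9p + 13(1−p) = 13p + 3(1−p), giving p = 5/16.
Let Player II play s1 with probability q. Player I is indifferent when −9q + 13(1−q) = 13q + 3(1−q), giving q = 5/16.
The value is -9·(5/16) + (13)·(11/16) = 49/8.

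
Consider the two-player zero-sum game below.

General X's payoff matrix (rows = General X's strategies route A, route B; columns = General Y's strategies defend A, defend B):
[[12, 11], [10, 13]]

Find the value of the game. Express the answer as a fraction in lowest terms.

23/2

Row minima are 11 and 10, so General X's maximin is 11; column maxima are 12 and 13, so General Y's minimax is 12. These differ, so the equilibrium is in mixed strategies.
Let General X play route A with probability p. General Y is indifferent when 12p + 10(1−p) = 11p + 13(1−p), giving p = 3/4.
Let General Y play defend A with probability q. General X is indifferent when 12q + 11(1−q) = 10q + 13(1−q), giving q = 1/2.
The value is 12·(1/2) + (11)·(1/2) = 23/2.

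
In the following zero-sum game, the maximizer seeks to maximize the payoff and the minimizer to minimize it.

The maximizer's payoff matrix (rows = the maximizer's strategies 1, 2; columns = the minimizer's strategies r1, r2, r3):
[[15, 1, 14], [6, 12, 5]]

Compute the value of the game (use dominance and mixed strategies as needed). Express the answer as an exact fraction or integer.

163/20

Column r1 is strictly dominated by r3 for the minimizer (it gives the maximizer more in every row).
The remaining 2×2 game on (1, 2) × (r2, r3) has no saddle point. Let the maximizer play 1 with probability p; indifference gives p + 12(1−p) = 14p + 5(1−p), so p = 7/20.
Similarly the minimizer's optimal q on r2 is 9/20, and the value is 1·(9/20) + (14)·(11/20) = 163/20.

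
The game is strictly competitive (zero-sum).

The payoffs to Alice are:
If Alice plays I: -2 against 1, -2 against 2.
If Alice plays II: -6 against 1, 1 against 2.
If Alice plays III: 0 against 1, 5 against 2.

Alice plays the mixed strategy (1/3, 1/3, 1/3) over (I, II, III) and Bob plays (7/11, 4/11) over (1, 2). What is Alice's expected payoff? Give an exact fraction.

-40/33

Against (7/11, 4/11), each row's expected payoff is I: -2; II: -38/11; III: 20/11.
Taking the (1/3, 1/3, 1/3)-weighted average: (1/3)·(-2) + (1/3)·(-38/11) + (1/3)·(20/11) = -40/33.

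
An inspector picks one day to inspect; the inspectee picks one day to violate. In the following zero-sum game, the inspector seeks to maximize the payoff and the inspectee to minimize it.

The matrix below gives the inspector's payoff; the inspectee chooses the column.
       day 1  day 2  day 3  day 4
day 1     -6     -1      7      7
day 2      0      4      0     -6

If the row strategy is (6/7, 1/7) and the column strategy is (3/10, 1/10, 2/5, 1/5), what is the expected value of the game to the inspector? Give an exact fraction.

13/7

Against (3/10, 1/10, 2/5, 1/5), each row's expected payoff is day 1: 23/10; day 2: -4/5.
Taking the (6/7, 1/7)-weighted average: (6/7)·(23/10) + (1/7)·(-4/5) = 13/7.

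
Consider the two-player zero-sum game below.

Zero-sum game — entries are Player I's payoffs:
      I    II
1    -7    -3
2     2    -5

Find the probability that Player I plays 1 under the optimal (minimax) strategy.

7/11

Row minima are -7 and -5, so Player I's maximin is -5; column maxima are 2 and -3, so Player II's minimax is -3. These differ, so the equilibrium is in mixed strategies.
Let Player I play 1 with probability p. Player II is indifferent when −7p + 2(1−p) = −3p − 5(1−p), giving p = 7/11.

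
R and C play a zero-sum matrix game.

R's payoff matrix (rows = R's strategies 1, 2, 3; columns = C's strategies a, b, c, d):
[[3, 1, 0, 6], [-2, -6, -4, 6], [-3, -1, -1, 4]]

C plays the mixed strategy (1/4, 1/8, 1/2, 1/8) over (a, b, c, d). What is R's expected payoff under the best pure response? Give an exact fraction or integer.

1: (3)·(1/4) + (1)·(1/8) + (0)·(1/2) + (6)·(1/8) = 13/8.
2: (-2)·(1/4) + (-6)·(1/8) + (-4)·(1/2) + (6)·(1/8) = -5/2.
3: (-3)·(1/4) + (-1)·(1/8) + (-1)·(1/2) + (4)·(1/8) = -7/8.
The best pure response is 1 with expected payoff 13/8.

13/8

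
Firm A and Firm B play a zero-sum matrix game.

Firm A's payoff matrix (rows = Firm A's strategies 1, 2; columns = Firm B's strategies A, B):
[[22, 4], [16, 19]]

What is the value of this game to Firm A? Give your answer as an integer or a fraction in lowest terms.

118/7

Row minima are 4 and 16, so Firm A's maximin is 16; column maxima are 22 and 19, so Firm B's minimax is 19. These differ, so the equilibrium is in mixed strategies.
Let Firm A play 1 with probability p. Firm B is indifferent when 22p + 16(1−p) = 4p + 19(1−p), giving p = 1/7.
Let Firm B play A with probability q. Firm A is indifferent when 22q + 4(1−q) = 16q + 19(1−q), giving q = 5/7.
The value is 22·(5/7) + (4)·(2/7) = 118/7.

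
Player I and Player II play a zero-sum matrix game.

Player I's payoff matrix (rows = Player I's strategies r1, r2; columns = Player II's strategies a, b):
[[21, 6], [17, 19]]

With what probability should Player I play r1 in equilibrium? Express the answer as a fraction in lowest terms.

2/17

Row minima are 6 and 17, so Player I's maximin is 17; column maxima are 21 and 19, so Player II's minimax is 19. These differ, so the equilibrium is in mixed strategies.
Let Player I play r1 with probability p. Player II is indifferent when 21p + 17(1−p) = 6p + 19(1−p), giving p = 2/17.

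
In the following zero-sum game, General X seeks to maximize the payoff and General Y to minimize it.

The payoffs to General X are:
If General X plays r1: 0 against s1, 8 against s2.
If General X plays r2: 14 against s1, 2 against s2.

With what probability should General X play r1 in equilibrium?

Row minima are 0 and 2, so General X's maximin is 2; column maxima are 14 and 8, so General Y's minimax is 8. These differ, so the equilibrium is in mixed strategies.
Let General X play r1 with probability p. General Y is indifferent when 14(1−p) = 8p + 2(1−p), giving p = 3/5.

3/5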